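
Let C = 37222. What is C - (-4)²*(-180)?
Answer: 40102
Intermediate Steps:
C - (-4)²*(-180) = 37222 - (-4)²*(-180) = 37222 - 16*(-180) = 37222 - 1*(-2880) = 37222 + 2880 = 40102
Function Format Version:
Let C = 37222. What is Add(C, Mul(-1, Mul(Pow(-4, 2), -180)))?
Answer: 40102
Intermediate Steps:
Add(C, Mul(-1, Mul(Pow(-4, 2), -180))) = Add(37222, Mul(-1, Mul(Pow(-4, 2), -180))) = Add(37222, Mul(-1, Mul(16, -180))) = Add(37222, Mul(-1, -2880)) = Add(37222, 2880) = 40102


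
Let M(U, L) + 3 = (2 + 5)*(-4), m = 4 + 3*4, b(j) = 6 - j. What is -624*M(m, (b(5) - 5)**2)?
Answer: 19344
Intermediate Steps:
m = 16 (m = 4 + 12 = 16)
M(U, L) = -31 (M(U, L) = -3 + (2 + 5)*(-4) = -3 + 7*(-4) = -3 - 28 = -31)
-624*M(m, (b(5) - 5)**2) = -624*(-31) = 19344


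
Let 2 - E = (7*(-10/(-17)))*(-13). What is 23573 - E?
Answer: 399797/17 ≈ 23517.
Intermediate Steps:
E = 944/17 (E = 2 - 7*(-10/(-17))*(-13) = 2 - 7*(-10*(-1/17))*(-13) = 2 - 7*(10/17)*(-13) = 2 - 70*(-13)/17 = 2 - 1*(-910/17) = 2 + 910/17 = 944/17 ≈ 55.529)
23573 - E = 23573 - 1*944/17 = 23573 - 944/17 = 399797/17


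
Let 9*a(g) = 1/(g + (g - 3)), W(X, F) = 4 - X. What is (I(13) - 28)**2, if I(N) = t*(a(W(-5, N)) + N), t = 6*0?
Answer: 784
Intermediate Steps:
a(g) = 1/(9*(-3 + 2*g)) (a(g) = 1/(9*(g + (g - 3))) = 1/(9*(g + (-3 + g))) = 1/(9*(-3 + 2*g)))
t = 0
I(N) = 0 (I(N) = 0*(1/(9*(-3 + 2*(4 - 1*(-5)))) + N) = 0*(1/(9*(-3 + 2*(4 + 5))) + N) = 0*(1/(9*(-3 + 2*9)) + N) = 0*(1/(9*(-3 + 18)) + N) = 0*((1/9)/15 + N) = 0*((1/9)*(1/15) + N) = 0*(1/135 + N) = 0)
(I(13) - 28)**2 = (0 - 28)**2 = (-28)**2 = 784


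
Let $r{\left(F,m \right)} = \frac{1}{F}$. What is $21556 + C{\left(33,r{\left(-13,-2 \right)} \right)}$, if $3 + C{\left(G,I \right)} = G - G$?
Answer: $21553$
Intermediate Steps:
$C{\left(G,I \right)} = -3$ ($C{\left(G,I \right)} = -3 + \left(G - G\right) = -3 + 0 = -3$)
$21556 + C{\left(33,r{\left(-13,-2 \right)} \right)} = 21556 - 3 = 21553$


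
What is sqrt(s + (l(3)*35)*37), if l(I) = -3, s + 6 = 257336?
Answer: sqrt(253445) ≈ 503.43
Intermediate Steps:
s = 257330 (s = -6 + 257336 = 257330)
sqrt(s + (l(3)*35)*37) = sqrt(257330 - 3*35*37) = sqrt(257330 - 105*37) = sqrt(257330 - 3885) = sqrt(253445)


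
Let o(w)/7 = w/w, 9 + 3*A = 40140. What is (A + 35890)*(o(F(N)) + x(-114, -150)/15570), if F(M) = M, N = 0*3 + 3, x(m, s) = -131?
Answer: 5363156353/15570 ≈ 3.4445e+5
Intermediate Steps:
N = 3 (N = 0 + 3 = 3)
A = 13377 (A = -3 + (⅓)*40140 = -3 + 13380 = 13377)
o(w) = 7 (o(w) = 7*(w/w) = 7*1 = 7)
(A + 35890)*(o(F(N)) + x(-114, -150)/15570) = (13377 + 35890)*(7 - 131/15570) = 49267*(7 - 131*1/15570) = 49267*(7 - 131/15570) = 49267*(108859/15570) = 5363156353/15570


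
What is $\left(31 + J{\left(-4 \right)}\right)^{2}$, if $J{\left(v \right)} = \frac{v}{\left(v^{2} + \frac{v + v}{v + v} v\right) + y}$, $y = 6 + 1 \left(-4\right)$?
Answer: $\frac{46225}{49} \approx 943.37$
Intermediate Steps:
$y = 2$ ($y = 6 - 4 = 2$)
$J{\left(v \right)} = \frac{v}{2 + v + v^{2}}$ ($J{\left(v \right)} = \frac{v}{\left(v^{2} + \frac{v + v}{v + v} v\right) + 2} = \frac{v}{\left(v^{2} + \frac{2 v}{2 v} v\right) + 2} = \frac{v}{\left(v^{2} + 2 v \frac{1}{2 v} v\right) + 2} = \frac{v}{\left(v^{2} + 1 v\right) + 2} = \frac{v}{\left(v^{2} + v\right) + 2} = \frac{v}{\left(v + v^{2}\right) + 2} = \frac{v}{2 + v + v^{2}}$)
$\left(31 + J{\left(-4 \right)}\right)^{2} = \left(31 - \frac{4}{2 - 4 + \left(-4\right)^{2}}\right)^{2} = \left(31 - \frac{4}{2 - 4 + 16}\right)^{2} = \left(31 - \frac{4}{14}\right)^{2} = \left(31 - \frac{2}{7}\right)^{2} = \left(\frac{215}{7}\right)^{2} = \frac{46225}{49}$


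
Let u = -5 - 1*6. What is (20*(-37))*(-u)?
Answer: -8140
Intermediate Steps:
u = -11 (u = -5 - 6 = -11)
(20*(-37))*(-u) = (20*(-37))*(-1*(-11)) = -740*11 = -8140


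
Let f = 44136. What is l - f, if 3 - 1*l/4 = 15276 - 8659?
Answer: -70592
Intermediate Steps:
l = -26456 (l = 12 - 4*(15276 - 8659) = 12 - 4*6617 = 12 - 26468 = -26456)
l - f = -26456 - 1*44136 = -26456 - 44136 = -70592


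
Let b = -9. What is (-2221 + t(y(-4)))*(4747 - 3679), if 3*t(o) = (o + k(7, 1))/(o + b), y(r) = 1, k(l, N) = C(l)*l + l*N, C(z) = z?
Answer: -4749129/2 ≈ -2.3746e+6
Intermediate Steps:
k(l, N) = l**2 + N*l (k(l, N) = l*l + l*N = l**2 + N*l)
t(o) = (56 + o)/(3*(-9 + o)) (t(o) = ((o + 7*(1 + 7))/(o - 9))/3 = ((o + 7*8)/(-9 + o))/3 = ((o + 56)/(-9 + o))/3 = ((56 + o)/(-9 + o))/3 = (56 + o)/(3*(-9 + o)))
(-2221 + t(y(-4)))*(4747 - 3679) = (-2221 + (56 + 1)/(3*(-9 + 1)))*(4747 - 3679) = (-2221 + (1/3)*57/(-8))*1068 = (-2221 + (1/3)*(-1/8)*57)*1068 = (-2221 - 19/8)*1068 = -17787/8*1068 = -4749129/2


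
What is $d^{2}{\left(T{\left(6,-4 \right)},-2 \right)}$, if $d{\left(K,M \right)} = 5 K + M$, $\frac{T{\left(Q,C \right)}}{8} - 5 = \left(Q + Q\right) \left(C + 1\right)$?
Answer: $1542564$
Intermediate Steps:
$T{\left(Q,C \right)} = 40 + 16 Q \left(1 + C\right)$ ($T{\left(Q,C \right)} = 40 + 8 \left(Q + Q\right) \left(C + 1\right) = 40 + 8 \cdot 2 Q \left(1 + C\right) = 40 + 16 Q \left(1 + C\right)$)
$d{\left(K,M \right)} = M + 5 K$
$d^{2}{\left(T{\left(6,-4 \right)},-2 \right)} = \left(-2 + 5 \left(40 + 16 \cdot 6 + 16 \left(-4\right) 6\right)\right)^{2} = \left(-2 + 5 \left(40 + 96 - 384\right)\right)^{2} = \left(-2 + 5 \left(-248\right)\right)^{2} = \left(-2 - 1240\right)^{2} = \left(-1242\right)^{2} = 1542564$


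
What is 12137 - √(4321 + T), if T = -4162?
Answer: 12137 - √159 ≈ 12124.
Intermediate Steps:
12137 - √(4321 + T) = 12137 - √(4321 - 4162) = 12137 - √159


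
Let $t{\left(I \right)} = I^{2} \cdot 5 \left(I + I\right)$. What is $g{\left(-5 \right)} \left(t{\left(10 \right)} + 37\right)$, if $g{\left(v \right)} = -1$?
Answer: $-10037$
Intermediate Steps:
$t{\left(I \right)} = 10 I^{3}$ ($t{\left(I \right)} = I^{2} \cdot 5 \cdot 2 I = I^{2} \cdot 10 I = 10 I^{3}$)
$g{\left(-5 \right)} \left(t{\left(10 \right)} + 37\right) = - (10 \cdot 10^{3} + 37) = - (10 \cdot 1000 + 37) = - (10000 + 37) = \left(-1\right) 10037 = -10037$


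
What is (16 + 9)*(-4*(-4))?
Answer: 400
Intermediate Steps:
(16 + 9)*(-4*(-4)) = 25*16 = 400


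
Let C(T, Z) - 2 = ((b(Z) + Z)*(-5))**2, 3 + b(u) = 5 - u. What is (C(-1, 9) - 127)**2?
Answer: 625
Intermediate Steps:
b(u) = 2 - u (b(u) = -3 + (5 - u) = 2 - u)
C(T, Z) = 102 (C(T, Z) = 2 + (((2 - Z) + Z)*(-5))**2 = 2 + (2*(-5))**2 = 2 + (-10)**2 = 2 + 100 = 102)
(C(-1, 9) - 127)**2 = (102 - 127)**2 = (-25)**2 = 625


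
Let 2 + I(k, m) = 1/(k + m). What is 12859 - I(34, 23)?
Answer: 733076/57 ≈ 12861.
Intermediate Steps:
I(k, m) = -2 + 1/(k + m)
12859 - I(34, 23) = 12859 - (1 - 2*34 - 2*23)/(34 + 23) = 12859 - (1 - 68 - 46)/57 = 12859 - (-113)/57 = 12859 - 1*(-113/57) = 12859 + 113/57 = 733076/57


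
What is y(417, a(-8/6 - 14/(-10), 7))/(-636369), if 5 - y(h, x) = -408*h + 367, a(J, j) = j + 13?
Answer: -169774/636369 ≈ -0.26679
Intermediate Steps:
a(J, j) = 13 + j
y(h, x) = -362 + 408*h (y(h, x) = 5 - (-408*h + 367) = 5 - (367 - 408*h) = 5 + (-367 + 408*h) = -362 + 408*h)
y(417, a(-8/6 - 14/(-10), 7))/(-636369) = (-362 + 408*417)/(-636369) = (-362 + 170136)*(-1/636369) = 169774*(-1/636369) = -169774/636369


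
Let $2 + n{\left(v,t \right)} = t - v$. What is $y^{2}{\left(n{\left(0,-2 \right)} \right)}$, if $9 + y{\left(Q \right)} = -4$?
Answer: $169$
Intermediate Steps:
$n{\left(v,t \right)} = -2 + t - v$ ($n{\left(v,t \right)} = -2 + \left(t - v\right) = -2 + t - v$)
$y{\left(Q \right)} = -13$ ($y{\left(Q \right)} = -9 - 4 = -13$)
$y^{2}{\left(n{\left(0,-2 \right)} \right)} = \left(-13\right)^{2} = 169$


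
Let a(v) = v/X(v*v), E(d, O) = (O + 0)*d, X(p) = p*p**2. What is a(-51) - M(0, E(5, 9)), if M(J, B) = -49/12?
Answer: 5635412429/1380101004 ≈ 4.0833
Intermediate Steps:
X(p) = p**3
E(d, O) = O*d
M(J, B) = -49/12 (M(J, B) = -49*1/12 = -49/12)
a(v) = v**(-5) (a(v) = v/((v*v)**3) = v/((v**2)**3) = v/(v**6) = v/v**6 = v**(-5))
a(-51) - M(0, E(5, 9)) = (-51)**(-5) - 1*(-49/12) = -1/345025251 + 49/12 = 5635412429/1380101004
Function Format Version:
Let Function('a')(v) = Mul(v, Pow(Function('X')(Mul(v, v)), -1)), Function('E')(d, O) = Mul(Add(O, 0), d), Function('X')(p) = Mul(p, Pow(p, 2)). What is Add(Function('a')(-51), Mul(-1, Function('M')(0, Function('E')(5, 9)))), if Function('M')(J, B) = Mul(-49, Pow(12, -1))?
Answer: Rational(5635412429, 1380101004) ≈ 4.0833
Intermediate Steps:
Function('X')(p) = Pow(p, 3)
Function('E')(d, O) = Mul(O, d)
Function('M')(J, B) = Rational(-49, 12) (Function('M')(J, B) = Mul(-49, Rational(1, 12)) = Rational(-49, 12))
Function('a')(v) = Pow(v, -5) (Function('a')(v) = Mul(v, Pow(Pow(Mul(v, v), 3), -1)) = Mul(v, Pow(Pow(Pow(v, 2), 3), -1)) = Mul(v, Pow(Pow(v, 6), -1)) = Mul(v, Pow(v, -6)) = Pow(v, -5))
Add(Function('a')(-51), Mul(-1, Function('M')(0, Function('E')(5, 9)))) = Add(Pow(-51, -5), Mul(-1, Rational(-49, 12))) = Add(Rational(-1, 345025251), Rational(49, 12)) = Rational(5635412429, 1380101004)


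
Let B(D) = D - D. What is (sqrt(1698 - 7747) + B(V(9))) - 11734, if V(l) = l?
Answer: -11734 + I*sqrt(6049) ≈ -11734.0 + 77.775*I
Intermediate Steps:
B(D) = 0
(sqrt(1698 - 7747) + B(V(9))) - 11734 = (sqrt(1698 - 7747) + 0) - 11734 = (sqrt(-6049) + 0) - 11734 = (I*sqrt(6049) + 0) - 11734 = I*sqrt(6049) - 11734 = -11734 + I*sqrt(6049)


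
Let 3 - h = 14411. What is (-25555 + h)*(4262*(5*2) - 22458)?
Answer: -805734006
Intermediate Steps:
h = -14408 (h = 3 - 1*14411 = 3 - 14411 = -14408)
(-25555 + h)*(4262*(5*2) - 22458) = (-25555 - 14408)*(4262*(5*2) - 22458) = -39963*(4262*10 - 22458) = -39963*(42620 - 22458) = -39963*20162 = -805734006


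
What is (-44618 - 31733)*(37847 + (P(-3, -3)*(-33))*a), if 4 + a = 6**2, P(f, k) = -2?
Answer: -3050909609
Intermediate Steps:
a = 32 (a = -4 + 6**2 = -4 + 36 = 32)
(-44618 - 31733)*(37847 + (P(-3, -3)*(-33))*a) = (-44618 - 31733)*(37847 - 2*(-33)*32) = -76351*(37847 + 66*32) = -76351*(37847 + 2112) = -76351*39959 = -3050909609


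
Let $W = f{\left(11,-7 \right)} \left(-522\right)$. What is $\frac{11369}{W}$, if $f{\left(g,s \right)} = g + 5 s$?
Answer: $\frac{11369}{12528} \approx 0.90749$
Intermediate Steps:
$W = 12528$ ($W = \left(11 + 5 \left(-7\right)\right) \left(-522\right) = \left(11 - 35\right) \left(-522\right) = \left(-24\right) \left(-522\right) = 12528$)
$\frac{11369}{W} = \frac{11369}{12528}$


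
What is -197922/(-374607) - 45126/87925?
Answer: 165925456/10979106825 ≈ 0.015113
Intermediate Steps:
-197922/(-374607) - 45126/87925 = -197922*(-1/374607) - 45126*1/87925 = 65974/124869 - 45126/87925 = 165925456/10979106825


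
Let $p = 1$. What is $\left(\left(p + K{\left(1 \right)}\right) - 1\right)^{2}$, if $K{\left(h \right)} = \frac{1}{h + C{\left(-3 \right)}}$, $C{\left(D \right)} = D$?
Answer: $\frac{1}{4} \approx 0.25$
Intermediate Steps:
$K{\left(h \right)} = \frac{1}{-3 + h}$ ($K{\left(h \right)} = \frac{1}{h - 3} = \frac{1}{-3 + h}$)
$\left(\left(p + K{\left(1 \right)}\right) - 1\right)^{2} = \left(\left(1 + \frac{1}{-3 + 1}\right) - 1\right)^{2} = \left(\left(1 + \frac{1}{-2}\right) - 1\right)^{2} = \left(\left(1 - \frac{1}{2}\right) - 1\right)^{2} = \left(\frac{1}{2} - 1\right)^{2} = \left(- \frac{1}{2}\right)^{2} = \frac{1}{4}$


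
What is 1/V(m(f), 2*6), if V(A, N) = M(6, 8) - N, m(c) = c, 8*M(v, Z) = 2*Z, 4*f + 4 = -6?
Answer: -⅒ ≈ -0.10000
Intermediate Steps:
f = -5/2 (f = -1 + (¼)*(-6) = -1 - 3/2 = -5/2 ≈ -2.5000)
M(v, Z) = Z/4 (M(v, Z) = (2*Z)/8 = Z/4)
V(A, N) = 2 - N (V(A, N) = (¼)*8 - N = 2 - N)
1/V(m(f), 2*6) = 1/(2 - 2*6) = 1/(2 - 1*12) = 1/(2 - 12) = 1/(-10) = -⅒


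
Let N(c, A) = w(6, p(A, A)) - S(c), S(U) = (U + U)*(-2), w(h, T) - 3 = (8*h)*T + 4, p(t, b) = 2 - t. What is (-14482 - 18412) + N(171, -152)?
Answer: -24811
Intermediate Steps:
w(h, T) = 7 + 8*T*h (w(h, T) = 3 + ((8*h)*T + 4) = 3 + (8*T*h + 4) = 3 + (4 + 8*T*h) = 7 + 8*T*h)
S(U) = -4*U (S(U) = (2*U)*(-2) = -4*U)
N(c, A) = 103 - 48*A + 4*c (N(c, A) = (7 + 8*(2 - A)*6) - (-4)*c = (7 + (96 - 48*A)) + 4*c = (103 - 48*A) + 4*c = 103 - 48*A + 4*c)
(-14482 - 18412) + N(171, -152) = (-14482 - 18412) + (103 - 48*(-152) + 4*171) = -32894 + (103 + 7296 + 684) = -32894 + 8083 = -24811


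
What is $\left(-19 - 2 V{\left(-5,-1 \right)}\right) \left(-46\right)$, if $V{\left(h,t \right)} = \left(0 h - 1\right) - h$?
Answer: $1242$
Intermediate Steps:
$V{\left(h,t \right)} = -1 - h$ ($V{\left(h,t \right)} = \left(0 - 1\right) - h = -1 - h$)
$\left(-19 - 2 V{\left(-5,-1 \right)}\right) \left(-46\right) = \left(-19 - 2 \left(-1 - -5\right)\right) \left(-46\right) = \left(-19 - 2 \left(-1 + 5\right)\right) \left(-46\right) = \left(-19 - 8\right) \left(-46\right) = \left(-27\right) \left(-46\right) = 1242$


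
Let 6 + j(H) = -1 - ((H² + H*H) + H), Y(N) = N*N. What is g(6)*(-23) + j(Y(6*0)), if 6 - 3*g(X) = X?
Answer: -7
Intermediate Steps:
g(X) = 2 - X/3
Y(N) = N²
j(H) = -7 - H - 2*H² (j(H) = -6 + (-1 - ((H² + H*H) + H)) = -6 + (-1 - ((H² + H²) + H)) = -6 + (-1 - (2*H² + H)) = -6 + (-1 - (H + 2*H²)) = -6 + (-1 + (-H - 2*H²)) = -6 + (-1 - H - 2*H²) = -7 - H - 2*H²)
g(6)*(-23) + j(Y(6*0)) = (2 - ⅓*6)*(-23) + (-7 - (6*0)² - 2*((6*0)²)²) = (2 - 2)*(-23) + (-7 - 1*0² - 2*(0²)²) = 0*(-23) + (-7 - 1*0 - 2*0²) = 0 + (-7 + 0 - 2*0) = 0 + (-7 + 0 + 0) = 0 - 7 = -7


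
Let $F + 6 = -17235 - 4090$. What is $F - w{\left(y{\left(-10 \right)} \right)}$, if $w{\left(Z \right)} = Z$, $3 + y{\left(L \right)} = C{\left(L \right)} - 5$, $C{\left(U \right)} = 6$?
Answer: $-21329$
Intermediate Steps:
$y{\left(L \right)} = -2$ ($y{\left(L \right)} = -3 + \left(6 - 5\right) = -3 + 1 = -2$)
$F = -21331$ ($F = -6 - 21325 = -21331$)
$F - w{\left(y{\left(-10 \right)} \right)} = -21331 - -2 = -21331 + 2 = -21329$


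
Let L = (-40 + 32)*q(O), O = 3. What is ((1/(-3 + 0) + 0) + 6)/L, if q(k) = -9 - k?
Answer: 17/288 ≈ 0.059028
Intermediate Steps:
L = 96 (L = (-40 + 32)*(-9 - 1*3) = -8*(-9 - 3) = -8*(-12) = 96)
((1/(-3 + 0) + 0) + 6)/L = ((1/(-3 + 0) + 0) + 6)/96 = ((1/(-3) + 0) + 6)/96 = ((-⅓ + 0) + 6)/96 = (-⅓ + 6)/96 = (1/96)*(17/3) = 17/288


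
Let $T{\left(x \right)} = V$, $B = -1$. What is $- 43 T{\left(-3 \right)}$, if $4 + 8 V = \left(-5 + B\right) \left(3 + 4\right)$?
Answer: $\frac{989}{4} \approx 247.25$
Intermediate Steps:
$V = - \frac{23}{4}$ ($V = - \frac{1}{2} + \frac{\left(-5 - 1\right) \left(3 + 4\right)}{8} = - \frac{1}{2} + \frac{\left(-6\right) 7}{8} = - \frac{1}{2} + \frac{1}{8} \left(-42\right) = - \frac{1}{2} - \frac{21}{4} = - \frac{23}{4} \approx -5.75$)
$T{\left(x \right)} = - \frac{23}{4}$
$- 43 T{\left(-3 \right)} = \left(-43\right) \left(- \frac{23}{4}\right) = \frac{989}{4}$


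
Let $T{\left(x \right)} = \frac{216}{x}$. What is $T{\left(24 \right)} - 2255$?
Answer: $-2246$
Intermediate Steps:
$T{\left(24 \right)} - 2255 = \frac{216}{24} - 2255 = 216 \cdot \frac{1}{24} - 2255 = 9 - 2255 = -2246$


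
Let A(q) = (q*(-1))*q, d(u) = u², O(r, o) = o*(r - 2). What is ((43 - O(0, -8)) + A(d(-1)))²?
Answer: 676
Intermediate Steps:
O(r, o) = o*(-2 + r)
A(q) = -q² (A(q) = (-q)*q = -q²)
((43 - O(0, -8)) + A(d(-1)))² = ((43 - (-8)*(-2 + 0)) - ((-1)²)²)² = ((43 - (-8)*(-2)) - 1*1²)² = ((43 - 1*16) - 1*1)² = ((43 - 16) - 1)² = (27 - 1)² = 26² = 676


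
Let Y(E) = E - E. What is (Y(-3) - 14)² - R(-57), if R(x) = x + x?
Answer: 310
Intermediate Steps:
Y(E) = 0
R(x) = 2*x
(Y(-3) - 14)² - R(-57) = (0 - 14)² - 2*(-57) = (-14)² - 1*(-114) = 196 + 114 = 310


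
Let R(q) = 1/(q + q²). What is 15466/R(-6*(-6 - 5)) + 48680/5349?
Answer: 365821646228/5349 ≈ 6.8391e+7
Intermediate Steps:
15466/R(-6*(-6 - 5)) + 48680/5349 = 15466/((1/(((-6*(-6 - 5)))*(1 - 6*(-6 - 5))))) + 48680/5349 = 15466/((1/(((-6*(-11)))*(1 - 6*(-11))))) + 48680*(1/5349) = 15466/((1/(66*(1 + 66)))) + 48680/5349 = 15466/(((1/66)/67)) + 48680/5349 = 15466/(((1/66)*(1/67))) + 48680/5349 = 15466/(1/4422) + 48680/5349 = 15466*4422 + 48680/5349 = 68390652 + 48680/5349 = 365821646228/5349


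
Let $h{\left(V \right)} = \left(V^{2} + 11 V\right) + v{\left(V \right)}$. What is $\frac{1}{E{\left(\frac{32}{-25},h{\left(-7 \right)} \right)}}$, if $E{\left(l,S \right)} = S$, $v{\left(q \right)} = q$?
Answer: $- \frac{1}{35} \approx -0.028571$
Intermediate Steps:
$h{\left(V \right)} = V^{2} + 12 V$ ($h{\left(V \right)} = \left(V^{2} + 11 V\right) + V = V^{2} + 12 V$)
$\frac{1}{E{\left(\frac{32}{-25},h{\left(-7 \right)} \right)}} = \frac{1}{\left(-7\right) \left(12 - 7\right)} = \frac{1}{\left(-7\right) 5} = \frac{1}{-35} = - \frac{1}{35}$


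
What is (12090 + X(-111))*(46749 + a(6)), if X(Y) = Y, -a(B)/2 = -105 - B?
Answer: 562665609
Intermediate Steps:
a(B) = 210 + 2*B (a(B) = -2*(-105 - B) = 210 + 2*B)
(12090 + X(-111))*(46749 + a(6)) = (12090 - 111)*(46749 + (210 + 2*6)) = 11979*(46749 + (210 + 12)) = 11979*(46749 + 222) = 11979*46971 = 562665609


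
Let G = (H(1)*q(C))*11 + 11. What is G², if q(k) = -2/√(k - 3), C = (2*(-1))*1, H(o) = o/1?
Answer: 121/5 + 484*I*√5/5 ≈ 24.2 + 216.45*I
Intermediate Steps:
H(o) = o (H(o) = o*1 = o)
C = -2 (C = -2*1 = -2)
q(k) = -2/√(-3 + k)
G = 11 + 22*I*√5/5 (G = (1*(-2/√(-3 - 2)))*11 + 11 = (1*(-(-2)*I*√5/5))*11 + 11 = (1*(2*I*√5/5))*11 + 11 = (2*I*√5/5)*11 + 11 = 22*I*√5/5 + 11 = 11 + 22*I*√5/5 ≈ 11.0 + 9.8387*I)
G² = (11 + 22*I*√5/5)²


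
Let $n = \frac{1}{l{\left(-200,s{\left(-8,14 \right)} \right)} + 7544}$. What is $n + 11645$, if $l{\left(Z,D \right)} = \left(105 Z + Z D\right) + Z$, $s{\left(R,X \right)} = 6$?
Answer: $\frac{172998119}{14856} \approx 11645.0$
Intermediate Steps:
$l{\left(Z,D \right)} = 106 Z + D Z$ ($l{\left(Z,D \right)} = \left(105 Z + D Z\right) + Z = 106 Z + D Z$)
$n = - \frac{1}{14856}$ ($n = \frac{1}{- 200 \left(106 + 6\right) + 7544} = \frac{1}{\left(-200\right) 112 + 7544} = \frac{1}{-22400 + 7544} = \frac{1}{-14856} = - \frac{1}{14856} \approx -6.7313 \cdot 10^{-5}$)
$n + 11645 = - \frac{1}{14856} + 11645 = \frac{172998119}{14856}$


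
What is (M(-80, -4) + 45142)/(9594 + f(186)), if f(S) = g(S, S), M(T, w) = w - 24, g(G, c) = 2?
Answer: 22557/4798 ≈ 4.7013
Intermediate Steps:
M(T, w) = -24 + w
f(S) = 2
(M(-80, -4) + 45142)/(9594 + f(186)) = ((-24 - 4) + 45142)/(9594 + 2) = (-28 + 45142)/9596 = 45114*(1/9596) = 22557/4798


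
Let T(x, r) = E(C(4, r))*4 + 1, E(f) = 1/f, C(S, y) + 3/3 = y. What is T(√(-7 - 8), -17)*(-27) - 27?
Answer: -48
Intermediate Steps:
C(S, y) = -1 + y
T(x, r) = 1 + 4/(-1 + r) (T(x, r) = 4/(-1 + r) + 1 = 1 + 4/(-1 + r))
T(√(-7 - 8), -17)*(-27) - 27 = ((3 - 17)/(-1 - 17))*(-27) - 27 = (-14/(-18))*(-27) - 27 = -1/18*(-14)*(-27) - 27 = (7/9)*(-27) - 27 = -21 - 27 = -48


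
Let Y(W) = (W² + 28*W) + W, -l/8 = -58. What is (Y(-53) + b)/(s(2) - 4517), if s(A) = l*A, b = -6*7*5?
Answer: -1062/3589 ≈ -0.29590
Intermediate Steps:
l = 464 (l = -8*(-58) = 464)
b = -210 (b = -42*5 = -210)
Y(W) = W² + 29*W
s(A) = 464*A
(Y(-53) + b)/(s(2) - 4517) = (-53*(29 - 53) - 210)/(464*2 - 4517) = (-53*(-24) - 210)/(928 - 4517) = (1272 - 210)/(-3589) = 1062*(-1/3589) = -1062/3589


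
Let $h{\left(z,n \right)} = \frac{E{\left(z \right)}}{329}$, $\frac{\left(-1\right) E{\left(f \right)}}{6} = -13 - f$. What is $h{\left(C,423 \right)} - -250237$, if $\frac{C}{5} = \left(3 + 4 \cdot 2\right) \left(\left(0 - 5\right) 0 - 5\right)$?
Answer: $\frac{82326401}{329} \approx 2.5023 \cdot 10^{5}$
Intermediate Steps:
$C = -275$ ($C = 5 \left(3 + 4 \cdot 2\right) \left(\left(0 - 5\right) 0 - 5\right) = 5 \left(3 + 8\right) \left(\left(-5\right) 0 - 5\right) = 5 \cdot 11 \left(0 - 5\right) = 5 \cdot 11 \left(-5\right) = 5 \left(-55\right) = -275$)
$E{\left(f \right)} = 78 + 6 f$ ($E{\left(f \right)} = - 6 \left(-13 - f\right) = 78 + 6 f$)
$h{\left(z,n \right)} = \frac{78}{329} + \frac{6 z}{329}$ ($h{\left(z,n \right)} = \frac{78 + 6 z}{329} = \left(78 + 6 z\right) \frac{1}{329} = \frac{78}{329} + \frac{6 z}{329}$)
$h{\left(C,423 \right)} - -250237 = \left(\frac{78}{329} + \frac{6}{329} \left(-275\right)\right) - -250237 = \left(\frac{78}{329} - \frac{1650}{329}\right) + 250237 = - \frac{1572}{329} + 250237 = \frac{82326401}{329}$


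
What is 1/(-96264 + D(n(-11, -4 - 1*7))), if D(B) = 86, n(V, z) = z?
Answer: -1/96178 ≈ -1.0397e-5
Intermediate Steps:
1/(-96264 + D(n(-11, -4 - 1*7))) = 1/(-96264 + 86) = 1/(-96178) = -1/96178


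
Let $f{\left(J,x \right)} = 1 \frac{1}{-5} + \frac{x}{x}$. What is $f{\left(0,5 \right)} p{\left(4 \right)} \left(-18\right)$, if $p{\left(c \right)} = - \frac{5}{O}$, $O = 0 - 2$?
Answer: $-36$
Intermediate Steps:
$O = -2$ ($O = 0 - 2 = -2$)
$f{\left(J,x \right)} = \frac{4}{5}$ ($f{\left(J,x \right)} = 1 \left(- \frac{1}{5}\right) + 1 = - \frac{1}{5} + 1 = \frac{4}{5}$)
$p{\left(c \right)} = \frac{5}{2}$ ($p{\left(c \right)} = - \frac{5}{-2} = \left(-5\right) \left(- \frac{1}{2}\right) = \frac{5}{2}$)
$f{\left(0,5 \right)} p{\left(4 \right)} \left(-18\right) = \frac{4}{5} \cdot \frac{5}{2} \left(-18\right) = 2 \left(-18\right) = -36$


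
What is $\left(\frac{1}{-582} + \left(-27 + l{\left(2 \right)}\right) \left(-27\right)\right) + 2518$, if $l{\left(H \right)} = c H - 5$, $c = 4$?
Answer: $\frac{1842611}{582} \approx 3166.0$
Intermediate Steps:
$l{\left(H \right)} = -5 + 4 H$ ($l{\left(H \right)} = 4 H - 5 = -5 + 4 H$)
$\left(\frac{1}{-582} + \left(-27 + l{\left(2 \right)}\right) \left(-27\right)\right) + 2518 = \left(\frac{1}{-582} + \left(-27 + \left(-5 + 4 \cdot 2\right)\right) \left(-27\right)\right) + 2518 = \left(- \frac{1}{582} + \left(-27 + \left(-5 + 8\right)\right) \left(-27\right)\right) + 2518 = \left(- \frac{1}{582} + \left(-27 + 3\right) \left(-27\right)\right) + 2518 = \left(- \frac{1}{582} - -648\right) + 2518 = \left(- \frac{1}{582} + 648\right) + 2518 = \frac{377135}{582} + 2518 = \frac{1842611}{582}$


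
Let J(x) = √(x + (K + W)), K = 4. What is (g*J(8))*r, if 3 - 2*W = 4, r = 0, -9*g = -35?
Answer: 0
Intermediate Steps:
g = 35/9 (g = -⅑*(-35) = 35/9 ≈ 3.8889)
W = -½ (W = 3/2 - ½*4 = 3/2 - 2 = -½ ≈ -0.50000)
J(x) = √(7/2 + x) (J(x) = √(x + (4 - ½)) = √(x + 7/2) = √(7/2 + x))
(g*J(8))*r = (35*(√(14 + 4*8)/2)/9)*0 = (35*(√(14 + 32)/2)/9)*0 = (35*(√46/2)/9)*0 = (35*√46/18)*0 = 0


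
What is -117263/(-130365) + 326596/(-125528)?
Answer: -6964224419/4091114430 ≈ -1.7023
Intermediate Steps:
-117263/(-130365) + 326596/(-125528) = -117263*(-1/130365) + 326596*(-1/125528) = 117263/130365 - 81649/31382 = -6964224419/4091114430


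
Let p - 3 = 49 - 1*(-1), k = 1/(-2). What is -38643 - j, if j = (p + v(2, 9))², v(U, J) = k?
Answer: -165597/4 ≈ -41399.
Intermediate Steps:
k = -½ ≈ -0.50000
v(U, J) = -½
p = 53 (p = 3 + (49 - 1*(-1)) = 3 + (49 + 1) = 3 + 50 = 53)
j = 11025/4 (j = (53 - ½)² = (105/2)² = 11025/4 ≈ 2756.3)
-38643 - j = -38643 - 1*11025/4 = -38643 - 11025/4 = -165597/4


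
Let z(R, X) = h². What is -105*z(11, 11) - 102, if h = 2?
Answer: -522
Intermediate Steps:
z(R, X) = 4 (z(R, X) = 2² = 4)
-105*z(11, 11) - 102 = -105*4 - 102 = -420 - 102 = -522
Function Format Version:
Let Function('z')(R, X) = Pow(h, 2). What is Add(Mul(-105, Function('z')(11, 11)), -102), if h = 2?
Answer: -522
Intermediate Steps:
Function('z')(R, X) = 4 (Function('z')(R, X) = Pow(2, 2) = 4)
Add(Mul(-105, Function('z')(11, 11)), -102) = Add(Mul(-105, 4), -102) = Add(-420, -102) = -522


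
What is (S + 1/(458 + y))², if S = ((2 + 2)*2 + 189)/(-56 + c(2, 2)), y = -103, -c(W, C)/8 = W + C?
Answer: 4878603409/975937600 ≈ 4.9989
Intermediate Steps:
c(W, C) = -8*C - 8*W (c(W, C) = -8*(W + C) = -8*(C + W) = -8*C - 8*W)
S = -197/88 (S = ((2 + 2)*2 + 189)/(-56 + (-8*2 - 8*2)) = (4*2 + 189)/(-56 + (-16 - 16)) = (8 + 189)/(-56 - 32) = 197/(-88) = 197*(-1/88) = -197/88 ≈ -2.2386)
(S + 1/(458 + y))² = (-197/88 + 1/(458 - 103))² = (-197/88 + 1/355)² = (-69847/31240)² = 4878603409/975937600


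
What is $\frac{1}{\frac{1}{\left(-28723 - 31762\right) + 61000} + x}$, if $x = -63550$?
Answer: $- \frac{515}{32728249} \approx -1.5736 \cdot 10^{-5}$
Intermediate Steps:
$\frac{1}{\frac{1}{\left(-28723 - 31762\right) + 61000} + x} = \frac{1}{\frac{1}{\left(-28723 - 31762\right) + 61000} - 63550} = \frac{1}{\frac{1}{-60485 + 61000} - 63550} = \frac{1}{\frac{1}{515} - 63550} = \frac{1}{- \frac{32728249}{515}} = - \frac{515}{32728249}$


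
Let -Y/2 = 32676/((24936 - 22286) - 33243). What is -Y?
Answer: -65352/30593 ≈ -2.1362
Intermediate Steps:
Y = 65352/30593 (Y = -65352/((24936 - 22286) - 33243) = -65352/(2650 - 33243) = -65352/(-30593) = -65352*(-1)/30593 = -2*(-32676/30593) = 65352/30593 ≈ 2.1362)
-Y = -1*65352/30593 = -65352/30593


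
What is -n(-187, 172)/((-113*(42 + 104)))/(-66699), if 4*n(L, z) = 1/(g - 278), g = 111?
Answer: 1/735067268136 ≈ 1.3604e-12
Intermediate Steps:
n(L, z) = -1/668 (n(L, z) = 1/(4*(111 - 278)) = (¼)/(-167) = (¼)*(-1/167) = -1/668)
-n(-187, 172)/((-113*(42 + 104)))/(-66699) = -(-(-1/(113*(42 + 104)))/668)/(-66699) = -(-1/(668*((-113*146))))*(-1)/66699 = -(-1/668/(-16498))*(-1)/66699 = -(-1/668*(-1/16498))*(-1)/66699 = -(-1)/(11020664*66699) = -1*(-1/735067268136) = 1/735067268136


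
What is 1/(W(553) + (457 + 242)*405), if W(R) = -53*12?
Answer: 1/282459 ≈ 3.5403e-6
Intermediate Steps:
W(R) = -636
1/(W(553) + (457 + 242)*405) = 1/(-636 + (457 + 242)*405) = 1/(-636 + 699*405) = 1/(-636 + 283095) = 1/282459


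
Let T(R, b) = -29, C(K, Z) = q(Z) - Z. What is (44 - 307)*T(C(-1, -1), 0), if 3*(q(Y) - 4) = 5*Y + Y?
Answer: 7627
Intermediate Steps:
q(Y) = 4 + 2*Y (q(Y) = 4 + (5*Y + Y)/3 = 4 + (6*Y)/3 = 4 + 2*Y)
C(K, Z) = 4 + Z (C(K, Z) = (4 + 2*Z) - Z = 4 + Z)
(44 - 307)*T(C(-1, -1), 0) = (44 - 307)*(-29) = -263*(-29) = 7627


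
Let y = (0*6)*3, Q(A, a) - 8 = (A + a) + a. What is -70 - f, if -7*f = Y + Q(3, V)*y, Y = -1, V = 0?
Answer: -491/7 ≈ -70.143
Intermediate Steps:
Q(A, a) = 8 + A + 2*a (Q(A, a) = 8 + ((A + a) + a) = 8 + (A + 2*a) = 8 + A + 2*a)
y = 0 (y = 0*3 = 0)
f = 1/7 (f = -(-1 + (8 + 3 + 2*0)*0)/7 = -(-1 + (8 + 3 + 0)*0)/7 = -(-1 + 11*0)/7 = -(-1 + 0)/7 = -1/7*(-1) = 1/7 ≈ 0.14286)
-70 - f = -70 - 1*1/7 = -70 - 1/7 = -491/7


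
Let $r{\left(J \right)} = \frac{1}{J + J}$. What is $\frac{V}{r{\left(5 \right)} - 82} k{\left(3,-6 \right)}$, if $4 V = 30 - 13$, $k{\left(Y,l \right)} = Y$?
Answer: $- \frac{85}{546} \approx -0.15568$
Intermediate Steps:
$V = \frac{17}{4}$ ($V = \frac{30 - 13}{4} = \frac{1}{4} \cdot 17 = \frac{17}{4} \approx 4.25$)
$r{\left(J \right)} = \frac{1}{2 J}$
$\frac{V}{r{\left(5 \right)} - 82} k{\left(3,-6 \right)} = \frac{1}{\frac{1}{2 \cdot 5} - 82} \cdot \frac{17}{4} \cdot 3 = \frac{1}{\frac{1}{2} \cdot \frac{1}{5} - 82} \cdot \frac{17}{4} \cdot 3 = \frac{1}{\frac{1}{10} - 82} \cdot \frac{17}{4} \cdot 3 = \frac{1}{- \frac{819}{10}} \cdot \frac{17}{4} \cdot 3 = \left(- \frac{10}{819}\right) \frac{17}{4} \cdot 3 = \left(- \frac{85}{1638}\right) 3 = - \frac{85}{546}$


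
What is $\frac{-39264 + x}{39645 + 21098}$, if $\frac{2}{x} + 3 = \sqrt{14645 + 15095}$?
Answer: $- \frac{1167357978}{1805950133} + \frac{4 \sqrt{7435}}{1805950133} \approx -0.6464$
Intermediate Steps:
$x = \frac{2}{-3 + 2 \sqrt{7435}}$ ($x = \frac{2}{-3 + \sqrt{14645 + 15095}} = \frac{2}{-3 + \sqrt{29740}} = \frac{2}{-3 + 2 \sqrt{7435}} \approx 0.011803$)
$\frac{-39264 + x}{39645 + 21098} = \frac{-39264 + \left(\frac{6}{29731} + \frac{4 \sqrt{7435}}{29731}\right)}{39645 + 21098} = \frac{- \frac{1167357978}{29731} + \frac{4 \sqrt{7435}}{29731}}{60743} = \left(- \frac{1167357978}{29731} + \frac{4 \sqrt{7435}}{29731}\right) \frac{1}{60743} = - \frac{1167357978}{1805950133} + \frac{4 \sqrt{7435}}{1805950133}$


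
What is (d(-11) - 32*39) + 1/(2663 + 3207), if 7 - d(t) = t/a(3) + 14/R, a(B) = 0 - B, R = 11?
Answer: -241350887/193710 ≈ -1245.9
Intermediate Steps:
a(B) = -B
d(t) = 63/11 + t/3 (d(t) = 7 - (t/((-1*3)) + 14/11) = 7 - (t/(-3) + 14*(1/11)) = 7 - (t*(-⅓) + 14/11) = 7 - (-t/3 + 14/11) = 7 - (14/11 - t/3) = 7 + (-14/11 + t/3) = 63/11 + t/3)
(d(-11) - 32*39) + 1/(2663 + 3207) = ((63/11 + (⅓)*(-11)) - 32*39) + 1/(2663 + 3207) = ((63/11 - 11/3) - 1248) + 1/5870 = (68/33 - 1248) + 1/5870 = -41116/33 + 1/5870 = -241350887/193710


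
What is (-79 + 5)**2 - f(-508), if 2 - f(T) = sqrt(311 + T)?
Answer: 5474 + I*sqrt(197) ≈ 5474.0 + 14.036*I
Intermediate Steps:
f(T) = 2 - sqrt(311 + T)
(-79 + 5)**2 - f(-508) = (-79 + 5)**2 - (2 - sqrt(311 - 508)) = (-74)**2 - (2 - sqrt(-197)) = 5476 - (2 - I*sqrt(197)) = 5476 + (-2 + I*sqrt(197)) = 5474 + I*sqrt(197)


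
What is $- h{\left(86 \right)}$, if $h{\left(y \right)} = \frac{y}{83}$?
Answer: $- \frac{86}{83} \approx -1.0361$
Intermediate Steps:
$h{\left(y \right)} = \frac{y}{83}$ ($h{\left(y \right)} = y \frac{1}{83} = \frac{y}{83}$)
$- h{\left(86 \right)} = - \frac{86}{83}$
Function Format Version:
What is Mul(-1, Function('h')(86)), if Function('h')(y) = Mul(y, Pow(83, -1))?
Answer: Rational(-86, 83) ≈ -1.0361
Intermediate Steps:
Function('h')(y) = Mul(Rational(1, 83), y) (Function('h')(y) = Mul(y, Rational(1, 83)) = Mul(Rational(1, 83), y))
Mul(-1, Function('h')(86)) = Mul(-1, Mul(Rational(1, 83), 86)) = Mul(-1, Rational(86, 83)) = Rational(-86, 83)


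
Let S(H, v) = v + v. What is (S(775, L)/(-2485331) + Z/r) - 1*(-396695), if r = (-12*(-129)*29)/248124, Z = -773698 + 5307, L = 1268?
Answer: -1234436887508512/320607699 ≈ -3.8503e+6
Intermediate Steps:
S(H, v) = 2*v
Z = -768391
r = 129/713 (r = (1548*29)*(1/248124) = 44892*(1/248124) = 129/713 ≈ 0.18093)
(S(775, L)/(-2485331) + Z/r) - 1*(-396695) = ((2*1268)/(-2485331) - 768391/129/713) - 1*(-396695) = (2536*(-1/2485331) - 768391*713/129) + 396695 = (-2536/2485331 - 547862783/129) + 396695 = -1361620358663317/320607699 + 396695 = -1234436887508512/320607699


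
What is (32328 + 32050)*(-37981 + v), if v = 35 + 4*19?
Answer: -2437994860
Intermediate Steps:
v = 111 (v = 35 + 76 = 111)
(32328 + 32050)*(-37981 + v) = (32328 + 32050)*(-37981 + 111) = 64378*(-37870) = -2437994860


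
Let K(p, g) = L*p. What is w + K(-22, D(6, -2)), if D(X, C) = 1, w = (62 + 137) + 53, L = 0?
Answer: 252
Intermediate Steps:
w = 252 (w = 199 + 53 = 252)
K(p, g) = 0 (K(p, g) = 0*p = 0)
w + K(-22, D(6, -2)) = 252 + 0 = 252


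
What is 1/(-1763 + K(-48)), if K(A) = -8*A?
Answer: -1/1379 ≈ -0.00072516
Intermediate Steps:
1/(-1763 + K(-48)) = 1/(-1763 - 8*(-48)) = 1/(-1763 + 384) = 1/(-1379) = -1/1379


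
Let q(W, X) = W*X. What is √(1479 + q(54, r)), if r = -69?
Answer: I*√2247 ≈ 47.403*I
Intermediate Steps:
√(1479 + q(54, r)) = √(1479 + 54*(-69)) = √(1479 - 3726) = √(-2247) = I*√2247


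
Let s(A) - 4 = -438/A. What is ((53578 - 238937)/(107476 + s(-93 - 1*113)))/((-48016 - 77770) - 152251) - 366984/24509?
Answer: -1129595666842234579/75439996476730947 ≈ -14.973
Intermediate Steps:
s(A) = 4 - 438/A
((53578 - 238937)/(107476 + s(-93 - 1*113)))/((-48016 - 77770) - 152251) - 366984/24509 = ((53578 - 238937)/(107476 + (4 - 438/(-93 - 1*113))))/((-48016 - 77770) - 152251) - 366984/24509 = (-185359/(107476 + (4 - 438/(-93 - 113))))/(-125786 - 152251) - 366984*1/24509 = -185359/(107476 + (4 - 438/(-206)))/(-278037) - 366984/24509 = -185359/(107476 + (4 - 438*(-1/206)))*(-1/278037) - 366984/24509 = -185359/(107476 + (4 + 219/103))*(-1/278037) - 366984/24509 = -185359/(107476 + 631/103)*(-1/278037) - 366984/24509 = -185359/11070659/103*(-1/278037) - 366984/24509 = -185359*103/11070659*(-1/278037) - 366984/24509 = -19091977/11070659*(-1/278037) - 366984/24509 = 19091977/3078052816383 - 366984/24509 = -1129595666842234579/75439996476730947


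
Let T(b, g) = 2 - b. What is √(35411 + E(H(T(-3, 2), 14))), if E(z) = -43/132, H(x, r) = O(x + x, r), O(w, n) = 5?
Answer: √154248897/66 ≈ 188.18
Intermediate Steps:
H(x, r) = 5
E(z) = -43/132 (E(z) = -43*1/132 = -43/132)
√(35411 + E(H(T(-3, 2), 14))) = √(35411 - 43/132) = √(4674209/132) = √154248897/66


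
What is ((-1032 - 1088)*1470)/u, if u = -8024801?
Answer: 3116400/8024801 ≈ 0.38835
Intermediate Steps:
((-1032 - 1088)*1470)/u = ((-1032 - 1088)*1470)/(-8024801) = -2120*1470*(-1/8024801) = -3116400*(-1/8024801) = 3116400/8024801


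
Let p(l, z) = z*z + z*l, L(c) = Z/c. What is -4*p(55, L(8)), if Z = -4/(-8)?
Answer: -881/64 ≈ -13.766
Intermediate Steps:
Z = 1/2 (Z = -4*(-1/8) = 1/2 ≈ 0.50000)
L(c) = 1/(2*c)
p(l, z) = z**2 + l*z
-4*p(55, L(8)) = -4*(1/2)/8*(55 + (1/2)/8) = -4*(1/2)*(1/8)*(55 + (1/2)*(1/8)) = -(55 + 1/16)/4 = -881/(4*16) = -4*881/256 = -881/64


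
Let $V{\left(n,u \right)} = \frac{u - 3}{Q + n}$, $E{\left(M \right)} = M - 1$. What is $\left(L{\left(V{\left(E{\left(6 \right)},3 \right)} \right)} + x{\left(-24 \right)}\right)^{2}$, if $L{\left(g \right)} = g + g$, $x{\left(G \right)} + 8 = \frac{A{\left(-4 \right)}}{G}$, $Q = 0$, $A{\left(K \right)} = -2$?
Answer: $\frac{9025}{144} \approx 62.674$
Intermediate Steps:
$x{\left(G \right)} = -8 - \frac{2}{G}$
$E{\left(M \right)} = -1 + M$
$V{\left(n,u \right)} = \frac{-3 + u}{n}$ ($V{\left(n,u \right)} = \frac{u - 3}{0 + n} = \frac{-3 + u}{n}$)
$L{\left(g \right)} = 2 g$
$\left(L{\left(V{\left(E{\left(6 \right)},3 \right)} \right)} + x{\left(-24 \right)}\right)^{2} = \left(2 \frac{-3 + 3}{-1 + 6} - \left(8 + \frac{2}{-24}\right)\right)^{2} = \left(2 \cdot \frac{1}{5} \cdot 0 - \frac{95}{12}\right)^{2} = \left(2 \cdot \frac{1}{5} \cdot 0 + \left(-8 + \frac{1}{12}\right)\right)^{2} = \left(2 \cdot 0 - \frac{95}{12}\right)^{2} = \left(0 - \frac{95}{12}\right)^{2} = \left(- \frac{95}{12}\right)^{2} = \frac{9025}{144}$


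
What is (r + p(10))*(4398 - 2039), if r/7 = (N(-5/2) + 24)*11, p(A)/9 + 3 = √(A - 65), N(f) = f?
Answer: 7683263/2 + 21231*I*√55 ≈ 3.8416e+6 + 1.5745e+5*I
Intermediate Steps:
p(A) = -27 + 9*√(-65 + A) (p(A) = -27 + 9*√(A - 65) = -27 + 9*√(-65 + A))
r = 3311/2 (r = 7*((-5/2 + 24)*11) = 7*((43/2)*11) = 7*(473/2) = 3311/2 ≈ 1655.5)
(r + p(10))*(4398 - 2039) = (3311/2 + (-27 + 9*√(-65 + 10)))*(4398 - 2039) = (3311/2 + (-27 + 9*√(-55)))*2359 = (3311/2 + (-27 + 9*(I*√55)))*2359 = (3311/2 + (-27 + 9*I*√55))*2359 = (3257/2 + 9*I*√55)*2359 = 7683263/2 + 21231*I*√55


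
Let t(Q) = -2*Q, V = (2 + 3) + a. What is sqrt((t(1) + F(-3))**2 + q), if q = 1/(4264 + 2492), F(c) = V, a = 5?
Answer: sqrt(730298265)/3378 ≈ 8.0000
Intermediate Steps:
V = 10 (V = (2 + 3) + 5 = 5 + 5 = 10)
F(c) = 10
q = 1/6756 ≈ 0.00014802
sqrt((t(1) + F(-3))**2 + q) = sqrt((-2*1 + 10)**2 + 1/6756) = sqrt((-2 + 10)**2 + 1/6756) = sqrt(8**2 + 1/6756) = sqrt(64 + 1/6756) = sqrt(432385/6756) = sqrt(730298265)/3378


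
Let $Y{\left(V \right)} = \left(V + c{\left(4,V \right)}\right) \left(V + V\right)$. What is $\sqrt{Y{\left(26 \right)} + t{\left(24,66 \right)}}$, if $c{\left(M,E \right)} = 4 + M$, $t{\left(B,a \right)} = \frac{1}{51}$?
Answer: $\frac{\sqrt{4598619}}{51} \approx 42.048$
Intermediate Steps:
$t{\left(B,a \right)} = \frac{1}{51}$
$Y{\left(V \right)} = 2 V \left(8 + V\right)$ ($Y{\left(V \right)} = \left(V + \left(4 + 4\right)\right) \left(V + V\right) = \left(V + 8\right) 2 V = \left(8 + V\right) 2 V = 2 V \left(8 + V\right)$)
$\sqrt{Y{\left(26 \right)} + t{\left(24,66 \right)}} = \sqrt{2 \cdot 26 \left(8 + 26\right) + \frac{1}{51}} = \sqrt{2 \cdot 26 \cdot 34 + \frac{1}{51}} = \sqrt{1768 + \frac{1}{51}} = \sqrt{\frac{90169}{51}} = \frac{\sqrt{4598619}}{51}$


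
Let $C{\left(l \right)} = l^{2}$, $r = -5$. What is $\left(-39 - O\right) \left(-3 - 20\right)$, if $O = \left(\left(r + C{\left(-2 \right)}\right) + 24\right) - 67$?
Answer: $-115$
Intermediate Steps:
$O = -44$ ($O = \left(\left(-5 + \left(-2\right)^{2}\right) + 24\right) - 67 = \left(\left(-5 + 4\right) + 24\right) - 67 = \left(-1 + 24\right) - 67 = 23 - 67 = -44$)
$\left(-39 - O\right) \left(-3 - 20\right) = \left(-39 - -44\right) \left(-3 - 20\right) = \left(-39 + 44\right) \left(-3 - 20\right) = 5 \left(-23\right) = -115$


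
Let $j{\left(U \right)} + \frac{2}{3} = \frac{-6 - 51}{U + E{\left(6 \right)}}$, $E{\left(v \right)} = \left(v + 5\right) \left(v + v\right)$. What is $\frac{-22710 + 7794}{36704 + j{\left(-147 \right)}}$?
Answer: $- \frac{223740}{550607} \approx -0.40635$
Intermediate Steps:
$E{\left(v \right)} = 2 v \left(5 + v\right)$ ($E{\left(v \right)} = \left(5 + v\right) 2 v = 2 v \left(5 + v\right)$)
$j{\left(U \right)} = - \frac{2}{3} - \frac{57}{132 + U}$ ($j{\left(U \right)} = - \frac{2}{3} + \frac{-6 - 51}{U + 2 \cdot 6 \left(5 + 6\right)} = - \frac{2}{3} - \frac{57}{U + 2 \cdot 6 \cdot 11} = - \frac{2}{3} - \frac{57}{U + 132} = - \frac{2}{3} - \frac{57}{132 + U}$)
$\frac{-22710 + 7794}{36704 + j{\left(-147 \right)}} = \frac{-22710 + 7794}{36704 + \frac{-435 - -294}{3 \left(132 - 147\right)}} = - \frac{14916}{36704 + \frac{-435 + 294}{3 \left(-15\right)}} = - \frac{14916}{36704 + \frac{1}{3} \left(- \frac{1}{15}\right) \left(-141\right)} = - \frac{14916}{36704 + \frac{47}{15}} = - \frac{14916}{\frac{550607}{15}} = \left(-14916\right) \frac{15}{550607} = - \frac{223740}{550607}$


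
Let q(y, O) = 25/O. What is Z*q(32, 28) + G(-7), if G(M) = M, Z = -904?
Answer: -5699/7 ≈ -814.14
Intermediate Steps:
Z*q(32, 28) + G(-7) = -22600/28 - 7 = -904*25/28 - 7 = -5650/7 - 7 = -5699/7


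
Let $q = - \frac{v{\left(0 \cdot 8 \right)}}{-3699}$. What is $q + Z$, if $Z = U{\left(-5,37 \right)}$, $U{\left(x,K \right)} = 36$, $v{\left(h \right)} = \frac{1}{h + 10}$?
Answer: $\frac{1331641}{36990} \approx 36.0$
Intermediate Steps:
$v{\left(h \right)} = \frac{1}{10 + h}$
$q = \frac{1}{36990}$ ($q = - \frac{1}{\left(10 + 0 \cdot 8\right) \left(-3699\right)} = - \frac{-1}{\left(10 + 0\right) 3699} = - \frac{-1}{10 \cdot 3699} = \left(-1\right) \left(- \frac{1}{36990}\right) = \frac{1}{36990} \approx 2.7034 \cdot 10^{-5}$)
$Z = 36$
$q + Z = \frac{1}{36990} + 36 = \frac{1331641}{36990}$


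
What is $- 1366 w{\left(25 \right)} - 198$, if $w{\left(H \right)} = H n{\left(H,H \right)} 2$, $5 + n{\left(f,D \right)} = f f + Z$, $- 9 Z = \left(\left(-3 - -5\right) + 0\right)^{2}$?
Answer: $- \frac{380842582}{9} \approx -4.2316 \cdot 10^{7}$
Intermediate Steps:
$Z = - \frac{4}{9}$ ($Z = - \frac{\left(\left(-3 - -5\right) + 0\right)^{2}}{9} = - \frac{\left(\left(-3 + 5\right) + 0\right)^{2}}{9} = - \frac{\left(2 + 0\right)^{2}}{9} = - \frac{2^{2}}{9} = \left(- \frac{1}{9}\right) 4 = - \frac{4}{9} \approx -0.44444$)
$n{\left(f,D \right)} = - \frac{49}{9} + f^{2}$ ($n{\left(f,D \right)} = -5 + \left(f f - \frac{4}{9}\right) = -5 + \left(f^{2} - \frac{4}{9}\right) = -5 + \left(- \frac{4}{9} + f^{2}\right) = - \frac{49}{9} + f^{2}$)
$w{\left(H \right)} = 2 H \left(- \frac{49}{9} + H^{2}\right)$ ($w{\left(H \right)} = H \left(- \frac{49}{9} + H^{2}\right) 2 = 2 H \left(- \frac{49}{9} + H^{2}\right)$)
$- 1366 w{\left(25 \right)} - 198 = - 1366 \cdot 2 \cdot 25 \left(- \frac{49}{9} + 25^{2}\right) - 198 = - 1366 \cdot 2 \cdot 25 \left(- \frac{49}{9} + 625\right) - 198 = - 1366 \cdot 2 \cdot 25 \cdot \frac{5576}{9} - 198 = \left(-1366\right) \frac{278800}{9} - 198 = - \frac{380840800}{9} - 198 = - \frac{380842582}{9}$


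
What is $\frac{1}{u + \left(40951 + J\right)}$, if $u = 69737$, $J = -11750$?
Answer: $\frac{1}{98938} \approx 1.0107 \cdot 10^{-5}$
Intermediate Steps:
$\frac{1}{u + \left(40951 + J\right)} = \frac{1}{69737 + \left(40951 - 11750\right)} = \frac{1}{69737 + 29201} = \frac{1}{98938}$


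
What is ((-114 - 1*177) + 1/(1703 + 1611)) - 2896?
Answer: -10561717/3314 ≈ -3187.0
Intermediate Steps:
((-114 - 1*177) + 1/(1703 + 1611)) - 2896 = ((-114 - 177) + 1/3314) - 2896 = (-291 + 1/3314) - 2896 = -964373/3314 - 2896 = -10561717/3314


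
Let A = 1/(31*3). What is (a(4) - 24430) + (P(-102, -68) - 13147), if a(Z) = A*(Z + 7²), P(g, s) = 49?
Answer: -3490051/93 ≈ -37527.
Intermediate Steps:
A = 1/93 ≈ 0.010753
a(Z) = 49/93 + Z/93 (a(Z) = (Z + 7²)/93 = (Z + 49)/93 = (49 + Z)/93 = 49/93 + Z/93)
(a(4) - 24430) + (P(-102, -68) - 13147) = ((49/93 + (1/93)*4) - 24430) + (49 - 13147) = ((49/93 + 4/93) - 24430) - 13098 = (53/93 - 24430) - 13098 = -2271937/93 - 13098 = -3490051/93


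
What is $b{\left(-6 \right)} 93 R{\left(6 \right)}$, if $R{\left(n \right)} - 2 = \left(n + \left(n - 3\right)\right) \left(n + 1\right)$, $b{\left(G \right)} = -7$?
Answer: $-42315$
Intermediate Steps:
$R{\left(n \right)} = 2 + \left(1 + n\right) \left(-3 + 2 n\right)$ ($R{\left(n \right)} = 2 + \left(n + \left(n - 3\right)\right) \left(n + 1\right) = 2 + \left(n + \left(n - 3\right)\right) \left(1 + n\right) = 2 + \left(n + \left(-3 + n\right)\right) \left(1 + n\right) = 2 + \left(-3 + 2 n\right) \left(1 + n\right) = 2 + \left(1 + n\right) \left(-3 + 2 n\right)$)
$b{\left(-6 \right)} 93 R{\left(6 \right)} = \left(-7\right) 93 \left(-1 - 6 + 2 \cdot 6^{2}\right) = - 651 \left(-1 - 6 + 2 \cdot 36\right) = - 651 \left(-1 - 6 + 72\right) = \left(-651\right) 65 = -42315$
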